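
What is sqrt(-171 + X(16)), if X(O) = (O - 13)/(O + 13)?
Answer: 2*I*sqrt(35931)/29 ≈ 13.073*I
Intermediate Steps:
X(O) = (-13 + O)/(13 + O)
sqrt(-171 + X(16)) = sqrt(-171 + (-13 + 16)/(13 + 16)) = sqrt(-171 + 3/29) = sqrt(-4956/29) = 2*I*sqrt(35931)/29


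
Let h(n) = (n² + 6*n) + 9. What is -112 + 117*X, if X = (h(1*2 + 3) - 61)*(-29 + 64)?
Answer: 12173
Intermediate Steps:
h(n) = 9 + n² + 6*n
X = 105 (X = ((9 + (1*2 + 3)² + 6*(1*2 + 3)) - 61)*(-29 + 64) = ((9 + (2 + 3)² + 6*(2 + 3)) - 61)*35 = ((9 + 5² + 6*5) - 61)*35 = ((9 + 25 + 30) - 61)*35 = (64 - 61)*35 = 3*35 = 105)
-112 + 117*X = -112 + 117*105 = -112 + 12285 = 12173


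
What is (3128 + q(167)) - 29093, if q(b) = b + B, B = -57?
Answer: -25855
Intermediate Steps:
q(b) = -57 + b (q(b) = b - 57 = -57 + b)
(3128 + q(167)) - 29093 = (3128 + (-57 + 167)) - 29093 = (3128 + 110) - 29093 = 3238 - 29093 = -25855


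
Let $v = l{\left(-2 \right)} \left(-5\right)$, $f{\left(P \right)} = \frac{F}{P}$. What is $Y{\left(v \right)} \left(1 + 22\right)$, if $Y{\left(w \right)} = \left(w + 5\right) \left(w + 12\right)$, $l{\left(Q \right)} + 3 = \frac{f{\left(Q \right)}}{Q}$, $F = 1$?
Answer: $\frac{177675}{16} \approx 11105.0$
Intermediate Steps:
$f{\left(P \right)} = \frac{1}{P}$ ($f{\left(P \right)} = 1 \frac{1}{P} = \frac{1}{P}$)
$l{\left(Q \right)} = -3 + \frac{1}{Q^{2}}$ ($l{\left(Q \right)} = -3 + \frac{1}{Q Q} = -3 + \frac{1}{Q^{2}}$)
$v = \frac{55}{4}$ ($v = \left(-3 + \frac{1}{4}\right) \left(-5\right) = \left(- \frac{11}{4}\right) \left(-5\right) = \frac{55}{4} \approx 13.75$)
$Y{\left(w \right)} = \left(5 + w\right) \left(12 + w\right)$
$Y{\left(v \right)} \left(1 + 22\right) = \left(60 + \left(\frac{55}{4}\right)^{2} + 17 \cdot \frac{55}{4}\right) \left(1 + 22\right) = \left(60 + \frac{3025}{16} + \frac{935}{4}\right) 23 = \frac{7725}{16} \cdot 23 = \frac{177675}{16}$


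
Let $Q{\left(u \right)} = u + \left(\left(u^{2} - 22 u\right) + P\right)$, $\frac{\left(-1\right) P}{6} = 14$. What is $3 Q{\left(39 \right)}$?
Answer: $1854$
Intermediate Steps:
$P = -84$ ($P = \left(-6\right) 14 = -84$)
$Q{\left(u \right)} = -84 + u^{2} - 21 u$ ($Q{\left(u \right)} = u - \left(84 - u^{2} + 22 u\right) = -84 + u^{2} - 21 u$)
$3 Q{\left(39 \right)} = 3 \left(-84 + 39^{2} - 819\right) = 3 \left(-84 + 1521 - 819\right) = 3 \cdot 618 = 1854$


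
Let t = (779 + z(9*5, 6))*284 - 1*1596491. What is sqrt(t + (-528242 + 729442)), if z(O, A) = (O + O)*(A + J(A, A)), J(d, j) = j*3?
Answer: I*sqrt(560615) ≈ 748.74*I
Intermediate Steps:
J(d, j) = 3*j
z(O, A) = 8*A*O (z(O, A) = (O + O)*(A + 3*A) = (2*O)*(4*A) = 8*A*O)
t = -761815 (t = (779 + 8*6*(9*5))*284 - 1*1596491 = (779 + 8*6*45)*284 - 1596491 = (779 + 2160)*284 - 1596491 = 2939*284 - 1596491 = 834676 - 1596491 = -761815)
sqrt(t + (-528242 + 729442)) = sqrt(-761815 + (-528242 + 729442)) = sqrt(-761815 + 201200) = sqrt(-560615) = I*sqrt(560615)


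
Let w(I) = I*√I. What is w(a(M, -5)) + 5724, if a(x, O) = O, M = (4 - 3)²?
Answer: 5724 - 5*I*√5 ≈ 5724.0 - 11.18*I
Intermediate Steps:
M = 1 (M = 1² = 1)
w(I) = I^(3/2)
w(a(M, -5)) + 5724 = (-5)^(3/2) + 5724 = -5*I*√5 + 5724 = 5724 - 5*I*√5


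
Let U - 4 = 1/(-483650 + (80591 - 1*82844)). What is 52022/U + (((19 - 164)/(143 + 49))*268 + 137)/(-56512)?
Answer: 68567541613605745/5272192551936 ≈ 13006.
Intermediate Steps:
U = 1943611/485903 (U = 4 + 1/(-483650 + (80591 - 1*82844)) = 4 + 1/(-483650 + (80591 - 82844)) = 4 + 1/(-483650 - 2253) = 4 + 1/(-485903) = 4 - 1/485903 = 1943611/485903 ≈ 4.0000)
52022/U + (((19 - 164)/(143 + 49))*268 + 137)/(-56512) = 52022/(1943611/485903) + (((19 - 164)/(143 + 49))*268 + 137)/(-56512) = 52022*(485903/1943611) + (-145/192*268 + 137)*(-1/56512) = 25277645866/1943611 + (-145*1/192*268 + 137)*(-1/56512) = 25277645866/1943611 + (-145/192*268 + 137)*(-1/56512) = 25277645866/1943611 + (-9715/48 + 137)*(-1/56512) = 25277645866/1943611 - 3139/48*(-1/56512) = 25277645866/1943611 + 3139/2712576 = 68567541613605745/5272192551936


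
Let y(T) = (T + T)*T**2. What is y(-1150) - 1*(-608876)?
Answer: -3041141124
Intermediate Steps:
y(T) = 2*T**3 (y(T) = (2*T)*T**2 = 2*T**3)
y(-1150) - 1*(-608876) = 2*(-1150)**3 - 1*(-608876) = 2*(-1520875000) + 608876 = -3041750000 + 608876 = -3041141124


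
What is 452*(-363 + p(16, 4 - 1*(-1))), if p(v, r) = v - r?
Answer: -159104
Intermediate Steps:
452*(-363 + p(16, 4 - 1*(-1))) = 452*(-363 + (16 - (4 - 1*(-1)))) = 452*(-363 + (16 - (4 + 1))) = 452*(-363 + (16 - 1*5)) = 452*(-363 + (16 - 5)) = 452*(-363 + 11) = 452*(-352) = -159104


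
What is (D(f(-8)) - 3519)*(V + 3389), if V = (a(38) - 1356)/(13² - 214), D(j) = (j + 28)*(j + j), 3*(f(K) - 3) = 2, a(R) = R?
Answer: -4550238163/405 ≈ -1.1235e+7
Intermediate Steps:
f(K) = 11/3 (f(K) = 3 + (⅓)*2 = 3 + ⅔ = 11/3)
D(j) = 2*j*(28 + j) (D(j) = (28 + j)*(2*j) = 2*j*(28 + j))
V = 1318/45 (V = (38 - 1356)/(13² - 214) = -1318/(169 - 214) = -1318/(-45) = -1318*(-1/45) = 1318/45 ≈ 29.289)
(D(f(-8)) - 3519)*(V + 3389) = (2*(11/3)*(28 + 11/3) - 3519)*(1318/45 + 3389) = (2*(11/3)*(95/3) - 3519)*(153823/45) = (2090/9 - 3519)*(153823/45) = -29581/9*153823/45 = -4550238163/405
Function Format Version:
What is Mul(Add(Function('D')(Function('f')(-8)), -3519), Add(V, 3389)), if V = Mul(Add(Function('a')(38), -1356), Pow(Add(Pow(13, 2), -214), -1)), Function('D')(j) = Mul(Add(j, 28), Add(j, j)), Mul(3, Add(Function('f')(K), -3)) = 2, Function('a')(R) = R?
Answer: Rational(-4550238163, 405) ≈ -1.1235e+7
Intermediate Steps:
Function('f')(K) = Rational(11, 3) (Function('f')(K) = Add(3, Mul(Rational(1, 3), 2)) = Add(3, Rational(2, 3)) = Rational(11, 3))
Function('D')(j) = Mul(2, j, Add(28, j)) (Function('D')(j) = Mul(Add(28, j), Mul(2, j)) = Mul(2, j, Add(28, j)))
V = Rational(1318, 45) (V = Mul(Add(38, -1356), Pow(Add(Pow(13, 2), -214), -1)) = Mul(-1318, Pow(Add(169, -214), -1)) = Mul(-1318, Pow(-45, -1)) = Mul(-1318, Rational(-1, 45)) = Rational(1318, 45) ≈ 29.289)
Mul(Add(Function('D')(Function('f')(-8)), -3519), Add(V, 3389)) = Mul(Add(Mul(2, Rational(11, 3), Add(28, Rational(11, 3))), -3519), Add(Rational(1318, 45), 3389)) = Mul(Add(Mul(2, Rational(11, 3), Rational(95, 3)), -3519), Rational(153823, 45)) = Mul(Add(Rational(2090, 9), -3519), Rational(153823, 45)) = Mul(Rational(-29581, 9), Rational(153823, 45)) = Rational(-4550238163, 405)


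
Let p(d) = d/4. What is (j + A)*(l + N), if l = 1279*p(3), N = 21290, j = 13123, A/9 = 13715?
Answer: 6076626163/2 ≈ 3.0383e+9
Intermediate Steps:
A = 123435 (A = 9*13715 = 123435)
p(d) = d/4 (p(d) = d*(1/4) = d/4)
l = 3837/4 (l = 1279*((1/4)*3) = 1279*(3/4) = 3837/4 ≈ 959.25)
(j + A)*(l + N) = (13123 + 123435)*(3837/4 + 21290) = 136558*(88997/4) = 6076626163/2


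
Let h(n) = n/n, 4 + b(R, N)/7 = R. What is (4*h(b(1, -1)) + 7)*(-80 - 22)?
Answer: -1122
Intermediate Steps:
b(R, N) = -28 + 7*R
h(n) = 1
(4*h(b(1, -1)) + 7)*(-80 - 22) = (4*1 + 7)*(-80 - 22) = (4 + 7)*(-102) = 11*(-102) = -1122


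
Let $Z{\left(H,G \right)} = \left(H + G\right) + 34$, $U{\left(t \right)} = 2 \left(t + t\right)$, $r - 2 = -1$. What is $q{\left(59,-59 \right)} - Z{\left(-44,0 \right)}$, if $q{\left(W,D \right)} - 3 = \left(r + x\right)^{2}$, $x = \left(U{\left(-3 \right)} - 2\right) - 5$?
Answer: $337$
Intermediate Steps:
$r = 1$ ($r = 2 - 1 = 1$)
$U{\left(t \right)} = 4 t$ ($U{\left(t \right)} = 2 \cdot 2 t = 4 t$)
$x = -19$ ($x = \left(4 \left(-3\right) - 2\right) - 5 = \left(-12 - 2\right) - 5 = -14 - 5 = -19$)
$Z{\left(H,G \right)} = 34 + G + H$ ($Z{\left(H,G \right)} = \left(G + H\right) + 34 = 34 + G + H$)
$q{\left(W,D \right)} = 327$ ($q{\left(W,D \right)} = 3 + \left(1 - 19\right)^{2} = 3 + \left(-18\right)^{2} = 3 + 324 = 327$)
$q{\left(59,-59 \right)} - Z{\left(-44,0 \right)} = 327 - \left(34 + 0 - 44\right) = 327 - -10 = 327 + 10 = 337$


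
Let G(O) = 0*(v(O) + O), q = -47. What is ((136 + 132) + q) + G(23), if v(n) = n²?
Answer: 221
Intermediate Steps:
G(O) = 0 (G(O) = 0*(O² + O) = 0*(O + O²) = 0)
((136 + 132) + q) + G(23) = ((136 + 132) - 47) + 0 = (268 - 47) + 0 = 221 + 0 = 221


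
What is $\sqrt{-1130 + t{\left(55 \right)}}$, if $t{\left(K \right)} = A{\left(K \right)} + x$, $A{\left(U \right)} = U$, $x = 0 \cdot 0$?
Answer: $5 i \sqrt{43} \approx 32.787 i$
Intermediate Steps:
$x = 0$
$t{\left(K \right)} = K$ ($t{\left(K \right)} = K + 0 = K$)
$\sqrt{-1130 + t{\left(55 \right)}} = \sqrt{-1130 + 55} = \sqrt{-1075} = 5 i \sqrt{43}$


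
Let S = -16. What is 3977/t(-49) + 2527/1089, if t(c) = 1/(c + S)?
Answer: -281509418/1089 ≈ -2.5850e+5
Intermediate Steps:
t(c) = 1/(-16 + c) (t(c) = 1/(c - 16) = 1/(-16 + c))
3977/t(-49) + 2527/1089 = 3977/(1/(-16 - 49)) + 2527/1089 = 3977/(1/(-65)) + 2527*(1/1089) = 3977/(-1/65) + 2527/1089 = 3977*(-65) + 2527/1089 = -258505 + 2527/1089 = -281509418/1089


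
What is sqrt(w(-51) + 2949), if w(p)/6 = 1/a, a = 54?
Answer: sqrt(26542)/3 ≈ 54.306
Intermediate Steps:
w(p) = 1/9 (w(p) = 6/54 = 6*(1/54) = 1/9)
sqrt(w(-51) + 2949) = sqrt(1/9 + 2949) = sqrt(26542/9) = sqrt(26542)/3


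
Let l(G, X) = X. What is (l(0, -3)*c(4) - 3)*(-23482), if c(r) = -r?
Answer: -211338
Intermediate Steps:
(l(0, -3)*c(4) - 3)*(-23482) = (-(-3)*4 - 3)*(-23482) = (-3*(-4) - 3)*(-23482) = (12 - 3)*(-23482) = 9*(-23482) = -211338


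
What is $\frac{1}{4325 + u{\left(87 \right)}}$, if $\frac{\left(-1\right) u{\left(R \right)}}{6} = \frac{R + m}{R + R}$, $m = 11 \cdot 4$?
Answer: $\frac{29}{125294} \approx 0.00023146$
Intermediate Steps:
$m = 44$
$u{\left(R \right)} = - \frac{3 \left(44 + R\right)}{R}$ ($u{\left(R \right)} = - 6 \frac{R + 44}{R + R} = - 6 \frac{44 + R}{2 R} = - \frac{3 \left(44 + R\right)}{R}$)
$\frac{1}{4325 + u{\left(87 \right)}} = \frac{1}{4325 - \left(3 + \frac{132}{87}\right)} = \frac{1}{4325 - \frac{131}{29}} = \frac{1}{\frac{125294}{29}} = \frac{29}{125294}$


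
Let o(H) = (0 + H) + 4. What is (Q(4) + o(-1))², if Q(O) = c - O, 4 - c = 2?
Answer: 1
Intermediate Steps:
c = 2 (c = 4 - 1*2 = 4 - 2 = 2)
Q(O) = 2 - O
o(H) = 4 + H (o(H) = H + 4 = 4 + H)
(Q(4) + o(-1))² = ((2 - 1*4) + (4 - 1))² = ((2 - 4) + 3)² = (-2 + 3)² = 1² = 1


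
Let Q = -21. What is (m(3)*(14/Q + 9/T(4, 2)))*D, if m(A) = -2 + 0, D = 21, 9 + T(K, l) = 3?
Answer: 91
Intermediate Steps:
T(K, l) = -6 (T(K, l) = -9 + 3 = -6)
m(A) = -2
(m(3)*(14/Q + 9/T(4, 2)))*D = -2*(14/(-21) + 9/(-6))*21 = -2*(14*(-1/21) + 9*(-⅙))*21 = -2*(-⅔ - 3/2)*21 = -2*(-13/6)*21 = (13/3)*21 = 91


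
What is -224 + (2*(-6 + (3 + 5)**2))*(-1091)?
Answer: -126780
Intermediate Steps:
-224 + (2*(-6 + (3 + 5)**2))*(-1091) = -224 + (2*(-6 + 8**2))*(-1091) = -224 + (2*(-6 + 64))*(-1091) = -224 + (2*58)*(-1091) = -224 + 116*(-1091) = -224 - 126556 = -126780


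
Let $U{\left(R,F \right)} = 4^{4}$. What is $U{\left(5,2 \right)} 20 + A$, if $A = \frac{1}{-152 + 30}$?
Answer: $\frac{624639}{122} \approx 5120.0$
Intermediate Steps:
$U{\left(R,F \right)} = 256$
$A = - \frac{1}{122}$ ($A = \frac{1}{-122} = - \frac{1}{122} \approx -0.0081967$)
$U{\left(5,2 \right)} 20 + A = 256 \cdot 20 - \frac{1}{122} = 5120 - \frac{1}{122} = \frac{624639}{122}$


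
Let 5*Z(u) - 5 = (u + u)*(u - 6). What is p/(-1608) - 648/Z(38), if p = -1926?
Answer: -86043/653116 ≈ -0.13174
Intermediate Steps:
Z(u) = 1 + 2*u*(-6 + u)/5 (Z(u) = 1 + ((u + u)*(u - 6))/5 = 1 + ((2*u)*(-6 + u))/5 = 1 + (2*u*(-6 + u))/5 = 1 + 2*u*(-6 + u)/5)
p/(-1608) - 648/Z(38) = -1926/(-1608) - 648/(1 - 12/5*38 + (⅖)*38²) = -1926*(-1/1608) - 648/(1 - 456/5 + (⅖)*1444) = 321/268 - 648/(1 - 456/5 + 2888/5) = 321/268 - 648/2437/5 = 321/268 - 648*5/2437 = 321/268 - 3240/2437 = -86043/653116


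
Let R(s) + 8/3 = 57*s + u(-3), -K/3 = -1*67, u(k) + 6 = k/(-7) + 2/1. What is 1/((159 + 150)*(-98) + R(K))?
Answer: -21/395456 ≈ -5.3103e-5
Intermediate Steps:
u(k) = -4 - k/7 (u(k) = -6 + (k/(-7) + 2/1) = -6 + (k*(-⅐) + 2*1) = -6 + (-k/7 + 2) = -6 + (2 - k/7) = -4 - k/7)
K = 201 (K = -(-3)*67 = -3*(-67) = 201)
R(s) = -131/21 + 57*s (R(s) = -8/3 + (57*s + (-4 - ⅐*(-3))) = -8/3 + (57*s + (-4 + 3/7)) = -8/3 + (57*s - 25/7) = -8/3 + (-25/7 + 57*s) = -131/21 + 57*s)
1/((159 + 150)*(-98) + R(K)) = 1/((159 + 150)*(-98) + (-131/21 + 57*201)) = 1/(309*(-98) + (-131/21 + 11457)) = 1/(-30282 + 240466/21) = 1/(-395456/21) = -21/395456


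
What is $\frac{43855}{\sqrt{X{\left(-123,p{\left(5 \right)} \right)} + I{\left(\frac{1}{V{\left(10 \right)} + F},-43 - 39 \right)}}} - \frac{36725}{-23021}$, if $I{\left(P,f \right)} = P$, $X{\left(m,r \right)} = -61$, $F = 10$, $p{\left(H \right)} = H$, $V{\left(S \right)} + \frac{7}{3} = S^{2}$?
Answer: $\frac{36725}{23021} - \frac{8771 i \sqrt{63631}}{394} \approx 1.5953 - 5615.5 i$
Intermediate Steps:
$V{\left(S \right)} = - \frac{7}{3} + S^{2}$
$\frac{43855}{\sqrt{X{\left(-123,p{\left(5 \right)} \right)} + I{\left(\frac{1}{V{\left(10 \right)} + F},-43 - 39 \right)}}} - \frac{36725}{-23021} = \frac{43855}{\sqrt{-61 + \frac{1}{\left(- \frac{7}{3} + 10^{2}\right) + 10}}} - \frac{36725}{-23021} = \frac{43855}{\sqrt{-61 + \frac{1}{\left(- \frac{7}{3} + 100\right) + 10}}} - - \frac{36725}{23021} = \frac{43855}{\sqrt{-61 + \frac{1}{\frac{293}{3} + 10}}} + \frac{36725}{23021} = \frac{43855}{\sqrt{-61 + \frac{1}{\frac{323}{3}}}} + \frac{36725}{23021} = \frac{43855}{\sqrt{-61 + \frac{3}{323}}} + \frac{36725}{23021} = \frac{43855}{\sqrt{- \frac{19700}{323}}} + \frac{36725}{23021} = \frac{43855}{\frac{10}{323} i \sqrt{63631}} + \frac{36725}{23021} = 43855 \left(- \frac{i \sqrt{63631}}{1970}\right) + \frac{36725}{23021} = - \frac{8771 i \sqrt{63631}}{394} + \frac{36725}{23021} = \frac{36725}{23021} - \frac{8771 i \sqrt{63631}}{394}$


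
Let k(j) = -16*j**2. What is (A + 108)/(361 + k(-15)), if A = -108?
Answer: 0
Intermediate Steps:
(A + 108)/(361 + k(-15)) = (-108 + 108)/(361 - 16*(-15)**2) = 0/(361 - 16*225) = 0/(361 - 3600) = 0/(-3239) = 0*(-1/3239) = 0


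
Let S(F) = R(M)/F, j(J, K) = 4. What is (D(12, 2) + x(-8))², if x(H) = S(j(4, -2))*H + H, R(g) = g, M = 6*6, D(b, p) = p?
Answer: 6084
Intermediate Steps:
M = 36
S(F) = 36/F
x(H) = 10*H (x(H) = (36/4)*H + H = (36*(¼))*H + H = 9*H + H = 10*H)
(D(12, 2) + x(-8))² = (2 + 10*(-8))² = (2 - 80)² = (-78)² = 6084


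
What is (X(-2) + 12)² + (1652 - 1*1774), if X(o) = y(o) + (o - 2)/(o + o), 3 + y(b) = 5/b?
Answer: -263/4 ≈ -65.750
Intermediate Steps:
y(b) = -3 + 5/b
X(o) = -3 + 5/o + (-2 + o)/(2*o) (X(o) = (-3 + 5/o) + (o - 2)/(o + o) = (-3 + 5/o) + (-2 + o)/((2*o)) = (-3 + 5/o) + (-2 + o)*(1/(2*o)) = (-3 + 5/o) + (-2 + o)/(2*o) = -3 + 5/o + (-2 + o)/(2*o))
(X(-2) + 12)² + (1652 - 1*1774) = ((-5/2 + 4/(-2)) + 12)² + (1652 - 1*1774) = ((-5/2 + 4*(-½)) + 12)² + (1652 - 1774) = ((-5/2 - 2) + 12)² - 122 = (-9/2 + 12)² - 122 = (15/2)² - 122 = 225/4 - 122 = -263/4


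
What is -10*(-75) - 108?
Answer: 642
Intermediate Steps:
-10*(-75) - 108 = 750 - 108 = 642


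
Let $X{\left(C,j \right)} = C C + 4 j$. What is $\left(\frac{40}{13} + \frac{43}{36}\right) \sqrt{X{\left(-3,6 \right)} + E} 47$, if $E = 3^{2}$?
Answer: $\frac{93953 \sqrt{42}}{468} \approx 1301.0$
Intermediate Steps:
$E = 9$
$X{\left(C,j \right)} = C^{2} + 4 j$
$\left(\frac{40}{13} + \frac{43}{36}\right) \sqrt{X{\left(-3,6 \right)} + E} 47 = \left(\frac{40}{13} + \frac{43}{36}\right) \sqrt{\left(\left(-3\right)^{2} + 4 \cdot 6\right) + 9} \cdot 47 = \left(40 \cdot \frac{1}{13} + 43 \cdot \frac{1}{36}\right) \sqrt{\left(9 + 24\right) + 9} \cdot 47 = \left(\frac{40}{13} + \frac{43}{36}\right) \sqrt{33 + 9} \cdot 47 = \frac{1999 \sqrt{42}}{468} \cdot 47 = \frac{93953 \sqrt{42}}{468}$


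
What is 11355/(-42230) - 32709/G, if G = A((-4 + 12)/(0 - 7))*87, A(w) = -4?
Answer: 45911651/489868 ≈ 93.723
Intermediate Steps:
G = -348 (G = -4*87 = -348)
11355/(-42230) - 32709/G = 11355/(-42230) - 32709/(-348) = 11355*(-1/42230) - 32709*(-1/348) = -2271/8446 + 10903/116 = 45911651/489868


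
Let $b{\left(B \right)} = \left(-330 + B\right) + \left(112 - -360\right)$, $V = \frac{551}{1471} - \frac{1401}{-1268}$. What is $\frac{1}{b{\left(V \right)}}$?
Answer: $\frac{1865228}{267621915} \approx 0.0069696$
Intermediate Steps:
$V = \frac{2759539}{1865228}$ ($V = 551 \cdot \frac{1}{1471} - - \frac{1401}{1268} = \frac{551}{1471} + \frac{1401}{1268} = \frac{2759539}{1865228} \approx 1.4795$)
$b{\left(B \right)} = 142 + B$ ($b{\left(B \right)} = \left(-330 + B\right) + \left(112 + 360\right) = \left(-330 + B\right) + 472 = 142 + B$)
$\frac{1}{b{\left(V \right)}} = \frac{1}{142 + \frac{2759539}{1865228}} = \frac{1}{\frac{267621915}{1865228}} = \frac{1865228}{267621915}$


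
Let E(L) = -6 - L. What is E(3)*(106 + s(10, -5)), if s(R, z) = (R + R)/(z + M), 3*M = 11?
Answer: -819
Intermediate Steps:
M = 11/3 (M = (⅓)*11 = 11/3 ≈ 3.6667)
s(R, z) = 2*R/(11/3 + z) (s(R, z) = (R + R)/(z + 11/3) = (2*R)/(11/3 + z) = 2*R/(11/3 + z))
E(3)*(106 + s(10, -5)) = (-6 - 1*3)*(106 + 6*10/(11 + 3*(-5))) = (-6 - 3)*(106 + 6*10/(11 - 15)) = -9*(106 + 6*10/(-4)) = -9*(106 + 6*10*(-¼)) = -9*(106 - 15) = -9*91 = -819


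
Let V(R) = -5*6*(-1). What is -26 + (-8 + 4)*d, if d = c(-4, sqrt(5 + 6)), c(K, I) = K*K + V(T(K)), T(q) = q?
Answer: -210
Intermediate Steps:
V(R) = 30 (V(R) = -30*(-1) = 30)
c(K, I) = 30 + K**2 (c(K, I) = K*K + 30 = K**2 + 30 = 30 + K**2)
d = 46 (d = 30 + (-4)**2 = 30 + 16 = 46)
-26 + (-8 + 4)*d = -26 + (-8 + 4)*46 = -26 - 4*46 = -26 - 184 = -210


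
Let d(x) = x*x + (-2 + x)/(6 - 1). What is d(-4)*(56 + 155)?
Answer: 15614/5 ≈ 3122.8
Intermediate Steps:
d(x) = -⅖ + x² + x/5 (d(x) = x² + (-2 + x)/5 = x² + (-2 + x)*(⅕) = x² + (-⅖ + x/5) = -⅖ + x² + x/5)
d(-4)*(56 + 155) = (-⅖ + (-4)² + (⅕)*(-4))*(56 + 155) = (-⅖ + 16 - ⅘)*211 = (74/5)*211 = 15614/5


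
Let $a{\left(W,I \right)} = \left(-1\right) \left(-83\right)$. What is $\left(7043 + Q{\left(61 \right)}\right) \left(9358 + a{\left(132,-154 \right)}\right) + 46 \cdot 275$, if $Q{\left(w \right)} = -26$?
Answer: $66260147$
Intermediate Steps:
$a{\left(W,I \right)} = 83$
$\left(7043 + Q{\left(61 \right)}\right) \left(9358 + a{\left(132,-154 \right)}\right) + 46 \cdot 275 = \left(7043 - 26\right) \left(9358 + 83\right) + 46 \cdot 275 = 7017 \cdot 9441 + 12650 = 66247497 + 12650 = 66260147$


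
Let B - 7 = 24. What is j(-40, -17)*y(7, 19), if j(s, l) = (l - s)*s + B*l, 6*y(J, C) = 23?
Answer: -33281/6 ≈ -5546.8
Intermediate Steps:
B = 31 (B = 7 + 24 = 31)
y(J, C) = 23/6 (y(J, C) = (⅙)*23 = 23/6)
j(s, l) = 31*l + s*(l - s) (j(s, l) = (l - s)*s + 31*l = s*(l - s) + 31*l = 31*l + s*(l - s))
j(-40, -17)*y(7, 19) = (-1*(-40)² + 31*(-17) - 17*(-40))*(23/6) = (-1*1600 - 527 + 680)*(23/6) = (-1600 - 527 + 680)*(23/6) = -1447*23/6 = -33281/6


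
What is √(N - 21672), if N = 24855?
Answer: √3183 ≈ 56.418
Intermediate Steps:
√(N - 21672) = √(24855 - 21672) = √3183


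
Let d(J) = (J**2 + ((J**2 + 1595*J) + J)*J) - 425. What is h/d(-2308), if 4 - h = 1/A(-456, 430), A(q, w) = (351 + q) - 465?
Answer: -2281/2158818415530 ≈ -1.0566e-9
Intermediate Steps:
d(J) = -425 + J**2 + J*(J**2 + 1596*J) (d(J) = (J**2 + (J**2 + 1596*J)*J) - 425 = (J**2 + J*(J**2 + 1596*J)) - 425 = -425 + J**2 + J*(J**2 + 1596*J))
A(q, w) = -114 + q
h = 2281/570 (h = 4 - 1/(-114 - 456) = 4 - 1/(-570) = 4 - 1*(-1/570) = 4 + 1/570 = 2281/570 ≈ 4.0018)
h/d(-2308) = 2281/(570*(-425 + (-2308)**3 + 1597*(-2308)**2)) = 2281/(570*(-425 - 12294402112 + 1597*5326864)) = 2281/(570*(-425 - 12294402112 + 8507001808)) = (2281/570)/(-3787400729) = (2281/570)*(-1/3787400729) = -2281/2158818415530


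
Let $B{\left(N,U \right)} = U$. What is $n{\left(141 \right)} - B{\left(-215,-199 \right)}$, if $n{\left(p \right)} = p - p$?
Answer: $199$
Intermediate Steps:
$n{\left(p \right)} = 0$
$n{\left(141 \right)} - B{\left(-215,-199 \right)} = 0 - -199 = 0 + 199 = 199$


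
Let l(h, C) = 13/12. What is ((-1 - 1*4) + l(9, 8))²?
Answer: 2209/144 ≈ 15.340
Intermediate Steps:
l(h, C) = 13/12 (l(h, C) = 13*(1/12) = 13/12)
((-1 - 1*4) + l(9, 8))² = ((-1 - 1*4) + 13/12)² = ((-1 - 4) + 13/12)² = (-5 + 13/12)² = (-47/12)² = 2209/144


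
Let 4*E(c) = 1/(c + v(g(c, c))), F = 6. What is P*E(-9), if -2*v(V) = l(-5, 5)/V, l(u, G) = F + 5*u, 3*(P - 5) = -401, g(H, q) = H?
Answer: 579/181 ≈ 3.1989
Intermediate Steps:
P = -386/3 (P = 5 + (1/3)*(-401) = 5 - 401/3 = -386/3 ≈ -128.67)
l(u, G) = 6 + 5*u
v(V) = 19/(2*V) (v(V) = -(6 + 5*(-5))/(2*V) = -(6 - 25)/(2*V) = -(-19)/(2*V) = 19/(2*V))
E(c) = 1/(4*(c + 19/(2*c)))
P*E(-9) = -193*(-9)/(3*(19 + 2*(-9)**2)) = -193*(-9)/(3*(19 + 2*81)) = -193*(-9)/(3*(19 + 162)) = -193*(-9)/(3*181) = -386/3*(-9/362) = 579/181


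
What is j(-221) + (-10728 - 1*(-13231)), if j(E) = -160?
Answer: 2343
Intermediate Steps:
j(-221) + (-10728 - 1*(-13231)) = -160 + (-10728 - 1*(-13231)) = -160 + (-10728 + 13231) = -160 + 2503 = 2343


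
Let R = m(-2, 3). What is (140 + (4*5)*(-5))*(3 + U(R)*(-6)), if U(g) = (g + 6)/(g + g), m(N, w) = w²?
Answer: -80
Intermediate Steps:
R = 9 (R = 3² = 9)
U(g) = (6 + g)/(2*g) (U(g) = (6 + g)/((2*g)) = (6 + g)*(1/(2*g)) = (6 + g)/(2*g))
(140 + (4*5)*(-5))*(3 + U(R)*(-6)) = (140 + (4*5)*(-5))*(3 + ((½)*(6 + 9)/9)*(-6)) = (140 + 20*(-5))*(3 + ((½)*(⅑)*15)*(-6)) = (140 - 100)*(3 + (⅚)*(-6)) = 40*(3 - 5) = 40*(-2) = -80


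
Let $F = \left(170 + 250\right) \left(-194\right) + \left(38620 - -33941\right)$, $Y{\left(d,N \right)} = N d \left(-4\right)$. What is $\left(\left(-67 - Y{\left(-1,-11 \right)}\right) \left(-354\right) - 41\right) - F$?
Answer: $17020$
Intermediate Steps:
$Y{\left(d,N \right)} = - 4 N d$
$F = -8919$ ($F = 420 \left(-194\right) + \left(38620 + 33941\right) = -81480 + 72561 = -8919$)
$\left(\left(-67 - Y{\left(-1,-11 \right)}\right) \left(-354\right) - 41\right) - F = \left(\left(-67 - \left(-4\right) \left(-11\right) \left(-1\right)\right) \left(-354\right) - 41\right) - -8919 = \left(\left(-67 - -44\right) \left(-354\right) - 41\right) + 8919 = \left(\left(-67 + 44\right) \left(-354\right) - 41\right) + 8919 = \left(\left(-23\right) \left(-354\right) - 41\right) + 8919 = \left(8142 - 41\right) + 8919 = 8101 + 8919 = 17020$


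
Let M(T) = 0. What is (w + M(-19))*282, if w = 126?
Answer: 35532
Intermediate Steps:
(w + M(-19))*282 = (126 + 0)*282 = 126*282 = 35532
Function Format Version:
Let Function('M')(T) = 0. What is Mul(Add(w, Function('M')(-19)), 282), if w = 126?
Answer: 35532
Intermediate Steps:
Mul(Add(w, Function('M')(-19)), 282) = Mul(Add(126, 0), 282) = Mul(126, 282) = 35532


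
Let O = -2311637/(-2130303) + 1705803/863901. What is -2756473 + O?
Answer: -563658560321046797/204485654667 ≈ -2.7565e+6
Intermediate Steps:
O = 625655862694/204485654667 (O = -2311637*(-1/2130303) + 1705803*(1/863901) = 2311637/2130303 + 568601/287967 = 625655862694/204485654667 ≈ 3.0597)
-2756473 + O = -2756473 + 625655862694/204485654667 = -563658560321046797/204485654667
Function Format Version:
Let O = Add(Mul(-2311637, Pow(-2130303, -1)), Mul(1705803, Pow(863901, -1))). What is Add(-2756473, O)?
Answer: Rational(-563658560321046797, 204485654667) ≈ -2.7565e+6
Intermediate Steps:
O = Rational(625655862694, 204485654667) (O = Add(Mul(-2311637, Rational(-1, 2130303)), Mul(1705803, Rational(1, 863901))) = Add(Rational(2311637, 2130303), Rational(568601, 287967)) = Rational(625655862694, 204485654667) ≈ 3.0597)
Add(-2756473, O) = Add(-2756473, Rational(625655862694, 204485654667)) = Rational(-563658560321046797, 204485654667)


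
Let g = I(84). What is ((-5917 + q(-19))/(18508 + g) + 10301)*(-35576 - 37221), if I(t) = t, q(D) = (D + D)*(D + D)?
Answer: -1991639801149/2656 ≈ -7.4986e+8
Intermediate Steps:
q(D) = 4*D**2 (q(D) = (2*D)*(2*D) = 4*D**2)
g = 84
((-5917 + q(-19))/(18508 + g) + 10301)*(-35576 - 37221) = ((-5917 + 4*(-19)**2)/(18508 + 84) + 10301)*(-35576 - 37221) = ((-5917 + 4*361)/18592 + 10301)*(-72797) = ((-5917 + 1444)*(1/18592) + 10301)*(-72797) = (-4473*1/18592 + 10301)*(-72797) = (-639/2656 + 10301)*(-72797) = (27358817/2656)*(-72797) = -1991639801149/2656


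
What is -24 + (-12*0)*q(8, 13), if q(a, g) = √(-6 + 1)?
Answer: -24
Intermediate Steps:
q(a, g) = I*√5 (q(a, g) = √(-5) = I*√5)
-24 + (-12*0)*q(8, 13) = -24 + (-12*0)*(I*√5) = -24 + 0*(I*√5) = -24 + 0 = -24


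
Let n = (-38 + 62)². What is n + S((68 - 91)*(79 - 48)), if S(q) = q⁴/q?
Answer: -362466521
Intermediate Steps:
S(q) = q³
n = 576 (n = 24² = 576)
n + S((68 - 91)*(79 - 48)) = 576 + ((68 - 91)*(79 - 48))³ = 576 + (-23*31)³ = 576 + (-713)³ = 576 - 362467097 = -362466521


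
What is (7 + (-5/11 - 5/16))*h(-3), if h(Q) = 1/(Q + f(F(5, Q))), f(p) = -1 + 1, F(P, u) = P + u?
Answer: -1097/528 ≈ -2.0777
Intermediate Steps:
f(p) = 0
h(Q) = 1/Q (h(Q) = 1/(Q + 0) = 1/Q)
(7 + (-5/11 - 5/16))*h(-3) = (7 + (-5/11 - 5/16))/(-3) = (7 + (-5*1/11 - 5*1/16))*(-⅓) = (7 + (-5/11 - 5/16))*(-⅓) = (7 - 135/176)*(-⅓) = (1097/176)*(-⅓) = -1097/528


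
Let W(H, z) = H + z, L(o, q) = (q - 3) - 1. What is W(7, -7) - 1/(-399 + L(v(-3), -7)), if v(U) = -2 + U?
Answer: 1/410 ≈ 0.0024390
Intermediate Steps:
L(o, q) = -4 + q (L(o, q) = (-3 + q) - 1 = -4 + q)
W(7, -7) - 1/(-399 + L(v(-3), -7)) = (7 - 7) - 1/(-399 + (-4 - 7)) = 0 - 1/(-399 - 11) = 0 - 1/(-410) = 0 - 1*(-1/410) = 0 + 1/410 = 1/410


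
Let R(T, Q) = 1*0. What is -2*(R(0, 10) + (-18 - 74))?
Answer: 184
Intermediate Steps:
R(T, Q) = 0
-2*(R(0, 10) + (-18 - 74)) = -2*(0 + (-18 - 74)) = -2*(0 - 92) = -2*(-92) = 184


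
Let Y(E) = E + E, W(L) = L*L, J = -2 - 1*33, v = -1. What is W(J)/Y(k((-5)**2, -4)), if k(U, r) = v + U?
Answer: 1225/48 ≈ 25.521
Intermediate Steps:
k(U, r) = -1 + U
J = -35 (J = -2 - 33 = -35)
W(L) = L**2
Y(E) = 2*E
W(J)/Y(k((-5)**2, -4)) = (-35)**2/((2*(-1 + (-5)**2))) = 1225/((2*(-1 + 25))) = 1225/((2*24)) = 1225/48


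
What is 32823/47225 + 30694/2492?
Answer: 765659533/58842350 ≈ 13.012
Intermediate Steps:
32823/47225 + 30694/2492 = 32823*(1/47225) + 30694*(1/2492) = 32823/47225 + 15347/1246 = 765659533/58842350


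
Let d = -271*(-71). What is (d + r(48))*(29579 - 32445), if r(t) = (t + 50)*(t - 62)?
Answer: -51212554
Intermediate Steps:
r(t) = (-62 + t)*(50 + t) (r(t) = (50 + t)*(-62 + t) = (-62 + t)*(50 + t))
d = 19241
(d + r(48))*(29579 - 32445) = (19241 + (-3100 + 48**2 - 12*48))*(29579 - 32445) = (19241 + (-3100 + 2304 - 576))*(-2866) = (19241 - 1372)*(-2866) = 17869*(-2866) = -51212554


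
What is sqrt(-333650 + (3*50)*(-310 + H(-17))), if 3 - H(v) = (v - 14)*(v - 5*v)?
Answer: 10*I*sqrt(635) ≈ 251.99*I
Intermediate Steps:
H(v) = 3 + 4*v*(-14 + v) (H(v) = 3 - (v - 14)*(v - 5*v) = 3 - (-14 + v)*(-4*v) = 3 - (-4)*v*(-14 + v) = 3 + 4*v*(-14 + v))
sqrt(-333650 + (3*50)*(-310 + H(-17))) = sqrt(-333650 + (3*50)*(-310 + (3 - 56*(-17) + 4*(-17)**2))) = sqrt(-333650 + 150*(-310 + (3 + 952 + 4*289))) = sqrt(-333650 + 150*(-310 + (3 + 952 + 1156))) = sqrt(-333650 + 150*(-310 + 2111)) = sqrt(-333650 + 150*1801) = sqrt(-333650 + 270150) = sqrt(-63500) = 10*I*sqrt(635)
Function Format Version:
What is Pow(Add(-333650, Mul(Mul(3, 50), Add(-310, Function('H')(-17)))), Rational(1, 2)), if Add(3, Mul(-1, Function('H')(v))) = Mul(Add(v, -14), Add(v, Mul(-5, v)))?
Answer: Mul(10, I, Pow(635, Rational(1, 2))) ≈ Mul(251.99, I)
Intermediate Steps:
Function('H')(v) = Add(3, Mul(4, v, Add(-14, v))) (Function('H')(v) = Add(3, Mul(-1, Mul(Add(v, -14), Add(v, Mul(-5, v))))) = Add(3, Mul(-1, Mul(Add(-14, v), Mul(-4, v)))) = Add(3, Mul(-1, Mul(-4, v, Add(-14, v)))) = Add(3, Mul(4, v, Add(-14, v))))
Pow(Add(-333650, Mul(Mul(3, 50), Add(-310, Function('H')(-17)))), Rational(1, 2)) = Pow(Add(-333650, Mul(Mul(3, 50), Add(-310, Add(3, Mul(-56, -17), Mul(4, Pow(-17, 2)))))), Rational(1, 2)) = Pow(Add(-333650, Mul(150, Add(-310, Add(3, 952, Mul(4, 289))))), Rational(1, 2)) = Pow(Add(-333650, Mul(150, Add(-310, Add(3, 952, 1156)))), Rational(1, 2)) = Pow(Add(-333650, Mul(150, Add(-310, 2111))), Rational(1, 2)) = Pow(Add(-333650, Mul(150, 1801)), Rational(1, 2)) = Pow(Add(-333650, 270150), Rational(1, 2)) = Pow(-63500, Rational(1, 2)) = Mul(10, I, Pow(635, Rational(1, 2)))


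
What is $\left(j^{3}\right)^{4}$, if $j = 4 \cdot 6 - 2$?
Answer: $12855002631049216$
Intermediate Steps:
$j = 22$ ($j = 24 - 2 = 22$)
$\left(j^{3}\right)^{4} = \left(22^{3}\right)^{4} = 10648^{4} = 12855002631049216$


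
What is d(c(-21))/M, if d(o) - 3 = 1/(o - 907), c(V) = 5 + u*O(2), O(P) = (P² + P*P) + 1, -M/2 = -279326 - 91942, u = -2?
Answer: 2759/683133120 ≈ 4.0387e-6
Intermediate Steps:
M = 742536 (M = -2*(-279326 - 91942) = -2*(-371268) = 742536)
O(P) = 1 + 2*P² (O(P) = (P² + P²) + 1 = 2*P² + 1 = 1 + 2*P²)
c(V) = -13 (c(V) = 5 - 2*(1 + 2*2²) = 5 - 2*(1 + 2*4) = 5 - 2*(1 + 8) = 5 - 2*9 = 5 - 18 = -13)
d(o) = 3 + 1/(-907 + o) (d(o) = 3 + 1/(o - 907) = 3 + 1/(-907 + o))
d(c(-21))/M = ((-2720 + 3*(-13))/(-907 - 13))/742536 = ((-2720 - 39)/(-920))*(1/742536) = -1/920*(-2759)*(1/742536) = (2759/920)*(1/742536) = 2759/683133120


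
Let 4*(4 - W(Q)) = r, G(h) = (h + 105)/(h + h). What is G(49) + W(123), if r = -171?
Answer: 1353/28 ≈ 48.321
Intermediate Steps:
G(h) = (105 + h)/(2*h) (G(h) = (105 + h)/((2*h)) = (105 + h)*(1/(2*h)) = (105 + h)/(2*h))
W(Q) = 187/4 (W(Q) = 4 - 1/4*(-171) = 4 + 171/4 = 187/4)
G(49) + W(123) = (1/2)*(105 + 49)/49 + 187/4 = (1/2)*(1/49)*154 + 187/4 = 11/7 + 187/4 = 1353/28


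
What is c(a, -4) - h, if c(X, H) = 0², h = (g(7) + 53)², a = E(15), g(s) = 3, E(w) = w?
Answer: -3136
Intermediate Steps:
a = 15
h = 3136 (h = (3 + 53)² = 56² = 3136)
c(X, H) = 0
c(a, -4) - h = 0 - 1*3136 = 0 - 3136 = -3136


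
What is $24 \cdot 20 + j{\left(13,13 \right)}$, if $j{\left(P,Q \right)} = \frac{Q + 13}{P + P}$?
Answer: $481$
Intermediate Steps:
$j{\left(P,Q \right)} = \frac{13 + Q}{2 P}$
$24 \cdot 20 + j{\left(13,13 \right)} = 24 \cdot 20 + \frac{13 + 13}{2 \cdot 13} = 480 + \frac{1}{2} \cdot \frac{1}{13} \cdot 26 = 480 + 1 = 481$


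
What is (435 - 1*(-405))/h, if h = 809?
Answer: 840/809 ≈ 1.0383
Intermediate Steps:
(435 - 1*(-405))/h = (435 - 1*(-405))/809 = (435 + 405)*(1/809) = 840*(1/809) = 840/809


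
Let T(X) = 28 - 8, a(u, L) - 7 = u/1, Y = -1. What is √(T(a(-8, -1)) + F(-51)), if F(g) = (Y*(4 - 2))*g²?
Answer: I*√5182 ≈ 71.986*I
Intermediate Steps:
a(u, L) = 7 + u (a(u, L) = 7 + u/1 = 7 + u*1 = 7 + u)
T(X) = 20
F(g) = -2*g² (F(g) = (-(4 - 2))*g² = (-1*2)*g² = -2*g²)
√(T(a(-8, -1)) + F(-51)) = √(20 - 2*(-51)²) = √(20 - 2*2601) = √(20 - 5202) = √(-5182) = I*√5182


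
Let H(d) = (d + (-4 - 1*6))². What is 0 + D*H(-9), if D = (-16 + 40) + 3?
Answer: 9747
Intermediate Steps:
H(d) = (-10 + d)² (H(d) = (d + (-4 - 6))² = (d - 10)² = (-10 + d)²)
D = 27 (D = 24 + 3 = 27)
0 + D*H(-9) = 0 + 27*(-10 - 9)² = 0 + 27*(-19)² = 0 + 27*361 = 0 + 9747 = 9747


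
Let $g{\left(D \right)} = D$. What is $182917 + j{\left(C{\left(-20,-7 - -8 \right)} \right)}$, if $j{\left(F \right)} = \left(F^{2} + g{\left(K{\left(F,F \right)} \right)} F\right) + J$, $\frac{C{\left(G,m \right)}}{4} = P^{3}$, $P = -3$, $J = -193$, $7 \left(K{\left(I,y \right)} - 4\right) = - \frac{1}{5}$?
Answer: $\frac{6788568}{35} \approx 1.9396 \cdot 10^{5}$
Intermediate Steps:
$K{\left(I,y \right)} = \frac{139}{35}$ ($K{\left(I,y \right)} = 4 + \frac{\left(-1\right) \frac{1}{5}}{7} = 4 + \frac{1}{7} \left(- \frac{1}{5}\right) = 4 - \frac{1}{35} = \frac{139}{35}$)
$C{\left(G,m \right)} = -108$ ($C{\left(G,m \right)} = 4 \left(-3\right)^{3} = 4 \left(-27\right) = -108$)
$j{\left(F \right)} = -193 + F^{2} + \frac{139 F}{35}$ ($j{\left(F \right)} = \left(F^{2} + \frac{139 F}{35}\right) - 193 = -193 + F^{2} + \frac{139 F}{35}$)
$182917 + j{\left(C{\left(-20,-7 - -8 \right)} \right)} = 182917 + \left(-193 + \left(-108\right)^{2} + \frac{139}{35} \left(-108\right)\right) = 182917 - - \frac{386473}{35} = 182917 + \frac{386473}{35} = \frac{6788568}{35}$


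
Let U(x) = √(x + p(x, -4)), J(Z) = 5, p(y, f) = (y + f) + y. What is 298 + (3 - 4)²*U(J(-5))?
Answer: 298 + √11 ≈ 301.32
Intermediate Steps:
p(y, f) = f + 2*y (p(y, f) = (f + y) + y = f + 2*y)
U(x) = √(-4 + 3*x) (U(x) = √(x + (-4 + 2*x)) = √(-4 + 3*x))
298 + (3 - 4)²*U(J(-5)) = 298 + (3 - 4)²*√(-4 + 3*5) = 298 + (-1)²*√(-4 + 15) = 298 + 1*√11 = 298 + √11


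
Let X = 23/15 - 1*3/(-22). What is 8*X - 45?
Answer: -5221/165 ≈ -31.642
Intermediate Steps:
X = 551/330 (X = 23*(1/15) - 3*(-1/22) = 23/15 + 3/22 = 551/330 ≈ 1.6697)
8*X - 45 = 8*(551/330) - 45 = 2204/165 - 45 = -5221/165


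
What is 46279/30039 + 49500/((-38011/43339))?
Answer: -64440321828431/1141812429 ≈ -56437.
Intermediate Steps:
46279/30039 + 49500/((-38011/43339)) = 46279*(1/30039) + 49500/((-38011*1/43339)) = 46279/30039 + 49500/(-38011/43339) = 46279/30039 + 49500*(-43339/38011) = 46279/30039 - 2145280500/38011 = -64440321828431/1141812429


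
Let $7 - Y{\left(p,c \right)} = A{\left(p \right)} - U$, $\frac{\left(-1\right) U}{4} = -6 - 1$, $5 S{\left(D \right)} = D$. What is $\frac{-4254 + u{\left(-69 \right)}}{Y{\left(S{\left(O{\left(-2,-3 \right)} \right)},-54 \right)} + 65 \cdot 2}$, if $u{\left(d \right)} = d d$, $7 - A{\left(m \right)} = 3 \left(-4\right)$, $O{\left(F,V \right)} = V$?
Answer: $\frac{507}{146} \approx 3.4726$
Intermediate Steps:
$S{\left(D \right)} = \frac{D}{5}$
$A{\left(m \right)} = 19$ ($A{\left(m \right)} = 7 - 3 \left(-4\right) = 7 - -12 = 7 + 12 = 19$)
$U = 28$ ($U = - 4 \left(-6 - 1\right) = \left(-4\right) \left(-7\right) = 28$)
$u{\left(d \right)} = d^{2}$
$Y{\left(p,c \right)} = 16$ ($Y{\left(p,c \right)} = 7 - \left(19 - 28\right) = 7 - -9 = 7 + 9 = 16$)
$\frac{-4254 + u{\left(-69 \right)}}{Y{\left(S{\left(O{\left(-2,-3 \right)} \right)},-54 \right)} + 65 \cdot 2} = \frac{-4254 + \left(-69\right)^{2}}{16 + 65 \cdot 2} = \frac{-4254 + 4761}{16 + 130} = \frac{507}{146}$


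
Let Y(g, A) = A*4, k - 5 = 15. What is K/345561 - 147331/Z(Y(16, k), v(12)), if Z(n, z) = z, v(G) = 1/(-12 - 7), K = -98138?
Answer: 967325007991/345561 ≈ 2.7993e+6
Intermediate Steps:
k = 20 (k = 5 + 15 = 20)
Y(g, A) = 4*A
v(G) = -1/19 (v(G) = 1/(-19) = -1/19)
K/345561 - 147331/Z(Y(16, k), v(12)) = -98138/345561 - 147331/(-1/19) = -98138*1/345561 - 147331*(-19) = -98138/345561 + 2799289 = 967325007991/345561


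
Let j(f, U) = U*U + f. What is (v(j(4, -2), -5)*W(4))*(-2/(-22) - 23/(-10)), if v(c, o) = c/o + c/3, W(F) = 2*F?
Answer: 16832/825 ≈ 20.402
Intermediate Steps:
j(f, U) = f + U**2 (j(f, U) = U**2 + f = f + U**2)
v(c, o) = c/3 + c/o (v(c, o) = c/o + c*(1/3) = c/o + c/3 = c/3 + c/o)
(v(j(4, -2), -5)*W(4))*(-2/(-22) - 23/(-10)) = (((4 + (-2)**2)/3 + (4 + (-2)**2)/(-5))*(2*4))*(-2/(-22) - 23/(-10)) = (((4 + 4)/3 + (4 + 4)*(-1/5))*8)*(-2*(-1/22) - 23*(-1/10)) = (((1/3)*8 + 8*(-1/5))*8)*(1/11 + 23/10) = ((8/3 - 8/5)*8)*(263/110) = ((16/15)*8)*(263/110) = (128/15)*(263/110) = 16832/825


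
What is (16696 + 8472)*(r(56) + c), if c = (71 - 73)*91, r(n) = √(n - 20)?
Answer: -4429568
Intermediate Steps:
r(n) = √(-20 + n)
c = -182 (c = -2*91 = -182)
(16696 + 8472)*(r(56) + c) = (16696 + 8472)*(√(-20 + 56) - 182) = 25168*(√36 - 182) = 25168*(6 - 182) = 25168*(-176) = -4429568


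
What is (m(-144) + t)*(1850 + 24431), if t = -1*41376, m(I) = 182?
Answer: -1082619514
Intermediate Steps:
t = -41376
(m(-144) + t)*(1850 + 24431) = (182 - 41376)*(1850 + 24431) = -41194*26281 = -1082619514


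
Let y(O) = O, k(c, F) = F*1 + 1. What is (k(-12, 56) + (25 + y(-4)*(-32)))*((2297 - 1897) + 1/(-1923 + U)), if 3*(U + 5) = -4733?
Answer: 883427370/10517 ≈ 84000.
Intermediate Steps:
U = -4748/3 (U = -5 + (⅓)*(-4733) = -5 - 4733/3 = -4748/3 ≈ -1582.7)
k(c, F) = 1 + F (k(c, F) = F + 1 = 1 + F)
(k(-12, 56) + (25 + y(-4)*(-32)))*((2297 - 1897) + 1/(-1923 + U)) = ((1 + 56) + (25 - 4*(-32)))*((2297 - 1897) + 1/(-1923 - 4748/3)) = (57 + (25 + 128))*(400 + 1/(-10517/3)) = (57 + 153)*(400 - 3/10517) = 210*(4206797/10517) = 883427370/10517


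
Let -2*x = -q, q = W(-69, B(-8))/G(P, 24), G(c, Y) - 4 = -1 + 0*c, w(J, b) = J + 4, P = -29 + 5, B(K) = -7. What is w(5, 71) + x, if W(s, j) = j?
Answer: 47/6 ≈ 7.8333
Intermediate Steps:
P = -24
w(J, b) = 4 + J
G(c, Y) = 3 (G(c, Y) = 4 + (-1 + 0*c) = 4 + (-1 + 0) = 4 - 1 = 3)
q = -7/3 ≈ -2.3333
x = -7/6 (x = -(-1)*(-7)/(2*3) = -½*7/3 = -7/6 ≈ -1.1667)
w(5, 71) + x = (4 + 5) - 7/6 = 9 - 7/6 = 47/6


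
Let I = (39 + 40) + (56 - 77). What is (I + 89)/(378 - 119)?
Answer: 21/37 ≈ 0.56757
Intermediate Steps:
I = 58 (I = 79 - 21 = 58)
(I + 89)/(378 - 119) = (58 + 89)/(378 - 119) = 147/259 = 147*(1/259) = 21/37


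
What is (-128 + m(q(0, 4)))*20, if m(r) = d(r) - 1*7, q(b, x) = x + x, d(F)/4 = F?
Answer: -2060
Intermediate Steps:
d(F) = 4*F
q(b, x) = 2*x
m(r) = -7 + 4*r (m(r) = 4*r - 1*7 = 4*r - 7 = -7 + 4*r)
(-128 + m(q(0, 4)))*20 = (-128 + (-7 + 4*(2*4)))*20 = (-128 + (-7 + 4*8))*20 = (-128 + (-7 + 32))*20 = (-128 + 25)*20 = -103*20 = -2060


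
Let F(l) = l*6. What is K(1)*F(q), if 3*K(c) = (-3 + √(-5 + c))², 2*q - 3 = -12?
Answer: -45 + 108*I ≈ -45.0 + 108.0*I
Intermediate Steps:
q = -9/2 (q = 3/2 + (½)*(-12) = 3/2 - 6 = -9/2 ≈ -4.5000)
F(l) = 6*l
K(c) = (-3 + √(-5 + c))²/3
K(1)*F(q) = ((-3 + √(-5 + 1))²/3)*(6*(-9/2)) = ((-3 + √(-4))²/3)*(-27) = ((-3 + 2*I)²/3)*(-27) = -9*(-3 + 2*I)²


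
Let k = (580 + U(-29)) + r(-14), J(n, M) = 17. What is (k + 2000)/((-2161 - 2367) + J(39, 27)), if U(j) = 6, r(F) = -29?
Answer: -2557/4511 ≈ -0.56684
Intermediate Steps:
k = 557 (k = (580 + 6) - 29 = 586 - 29 = 557)
(k + 2000)/((-2161 - 2367) + J(39, 27)) = (557 + 2000)/((-2161 - 2367) + 17) = 2557/(-4528 + 17) = 2557/(-4511) = 2557*(-1/4511) = -2557/4511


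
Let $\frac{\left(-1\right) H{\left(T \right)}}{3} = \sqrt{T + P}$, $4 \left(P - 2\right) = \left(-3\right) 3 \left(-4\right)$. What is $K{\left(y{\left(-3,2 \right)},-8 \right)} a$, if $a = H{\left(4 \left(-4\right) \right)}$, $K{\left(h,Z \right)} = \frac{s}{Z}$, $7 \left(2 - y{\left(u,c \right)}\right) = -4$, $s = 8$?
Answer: $3 i \sqrt{5} \approx 6.7082 i$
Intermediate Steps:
$y{\left(u,c \right)} = \frac{18}{7}$ ($y{\left(u,c \right)} = 2 - - \frac{4}{7} = 2 + \frac{4}{7} = \frac{18}{7}$)
$P = 11$ ($P = 2 + \frac{\left(-3\right) 3 \left(-4\right)}{4} = 2 + \frac{\left(-9\right) \left(-4\right)}{4} = 2 + \frac{1}{4} \cdot 36 = 2 + 9 = 11$)
$K{\left(h,Z \right)} = \frac{8}{Z}$
$H{\left(T \right)} = - 3 \sqrt{11 + T}$ ($H{\left(T \right)} = - 3 \sqrt{T + 11} = - 3 \sqrt{11 + T}$)
$a = - 3 i \sqrt{5}$ ($a = - 3 \sqrt{11 + 4 \left(-4\right)} = - 3 \sqrt{11 - 16} = - 3 \sqrt{-5} = - 3 i \sqrt{5} \approx - 6.7082 i$)
$K{\left(y{\left(-3,2 \right)},-8 \right)} a = \frac{8}{-8} \left(- 3 i \sqrt{5}\right) = 8 \left(- \frac{1}{8}\right) \left(- 3 i \sqrt{5}\right) = - \left(-3\right) i \sqrt{5} = 3 i \sqrt{5}$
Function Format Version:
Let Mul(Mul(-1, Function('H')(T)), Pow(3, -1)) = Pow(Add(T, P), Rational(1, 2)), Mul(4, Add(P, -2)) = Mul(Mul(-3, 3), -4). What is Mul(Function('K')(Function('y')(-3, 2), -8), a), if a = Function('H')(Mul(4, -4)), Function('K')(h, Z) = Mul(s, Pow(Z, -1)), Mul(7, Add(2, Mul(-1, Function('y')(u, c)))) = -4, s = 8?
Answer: Mul(3, I, Pow(5, Rational(1, 2))) ≈ Mul(6.7082, I)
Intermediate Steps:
Function('y')(u, c) = Rational(18, 7) (Function('y')(u, c) = Add(2, Mul(Rational(-1, 7), -4)) = Add(2, Rational(4, 7)) = Rational(18, 7))
P = 11 (P = Add(2, Mul(Rational(1, 4), Mul(Mul(-3, 3), -4))) = Add(2, Mul(Rational(1, 4), Mul(-9, -4))) = Add(2, Mul(Rational(1, 4), 36)) = Add(2, 9) = 11)
Function('K')(h, Z) = Mul(8, Pow(Z, -1))
Function('H')(T) = Mul(-3, Pow(Add(11, T), Rational(1, 2))) (Function('H')(T) = Mul(-3, Pow(Add(T, 11), Rational(1, 2))) = Mul(-3, Pow(Add(11, T), Rational(1, 2))))
a = Mul(-3, I, Pow(5, Rational(1, 2))) (a = Mul(-3, Pow(Add(11, Mul(4, -4)), Rational(1, 2))) = Mul(-3, Pow(Add(11, -16), Rational(1, 2))) = Mul(-3, Pow(-5, Rational(1, 2))) = Mul(-3, Mul(I, Pow(5, Rational(1, 2)))) = Mul(-3, I, Pow(5, Rational(1, 2))) ≈ Mul(-6.7082, I))
Mul(Function('K')(Function('y')(-3, 2), -8), a) = Mul(Mul(8, Pow(-8, -1)), Mul(-3, I, Pow(5, Rational(1, 2)))) = Mul(Mul(8, Rational(-1, 8)), Mul(-3, I, Pow(5, Rational(1, 2)))) = Mul(-1, Mul(-3, I, Pow(5, Rational(1, 2)))) = Mul(3, I, Pow(5, Rational(1, 2)))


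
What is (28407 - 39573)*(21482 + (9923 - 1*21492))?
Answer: -110688558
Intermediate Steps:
(28407 - 39573)*(21482 + (9923 - 1*21492)) = -11166*(21482 + (9923 - 21492)) = -11166*(21482 - 11569) = -11166*9913 = -110688558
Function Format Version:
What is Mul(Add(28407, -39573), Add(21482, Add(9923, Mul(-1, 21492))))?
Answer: -110688558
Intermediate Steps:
Mul(Add(28407, -39573), Add(21482, Add(9923, Mul(-1, 21492)))) = Mul(-11166, Add(21482, Add(9923, -21492))) = Mul(-11166, Add(21482, -11569)) = Mul(-11166, 9913) = -110688558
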